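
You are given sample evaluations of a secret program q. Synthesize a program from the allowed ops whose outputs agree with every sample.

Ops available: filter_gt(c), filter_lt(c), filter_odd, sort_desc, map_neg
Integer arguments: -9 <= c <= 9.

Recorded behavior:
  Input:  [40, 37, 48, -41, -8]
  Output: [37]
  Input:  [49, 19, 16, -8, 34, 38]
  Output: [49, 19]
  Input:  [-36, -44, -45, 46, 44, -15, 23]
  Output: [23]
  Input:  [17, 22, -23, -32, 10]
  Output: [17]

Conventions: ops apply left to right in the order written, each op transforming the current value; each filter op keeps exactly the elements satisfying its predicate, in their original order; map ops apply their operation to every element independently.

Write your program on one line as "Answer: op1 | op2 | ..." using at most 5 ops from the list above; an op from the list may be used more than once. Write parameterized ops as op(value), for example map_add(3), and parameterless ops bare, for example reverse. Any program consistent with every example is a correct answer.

map_neg | filter_odd | map_neg | filter_gt(-7)

Check, running the answer program on each example:
  [40, 37, 48, -41, -8] -> [-40, -37, -48, 41, 8] -> [-37, 41] -> [37, -41] -> [37]
  [49, 19, 16, -8, 34, 38] -> [-49, -19, -16, 8, -34, -38] -> [-49, -19] -> [49, 19] -> [49, 19]
  [-36, -44, -45, 46, 44, -15, 23] -> [36, 44, 45, -46, -44, 15, -23] -> [45, 15, -23] -> [-45, -15, 23] -> [23]
  [17, 22, -23, -32, 10] -> [-17, -22, 23, 32, -10] -> [-17, 23] -> [17, -23] -> [17]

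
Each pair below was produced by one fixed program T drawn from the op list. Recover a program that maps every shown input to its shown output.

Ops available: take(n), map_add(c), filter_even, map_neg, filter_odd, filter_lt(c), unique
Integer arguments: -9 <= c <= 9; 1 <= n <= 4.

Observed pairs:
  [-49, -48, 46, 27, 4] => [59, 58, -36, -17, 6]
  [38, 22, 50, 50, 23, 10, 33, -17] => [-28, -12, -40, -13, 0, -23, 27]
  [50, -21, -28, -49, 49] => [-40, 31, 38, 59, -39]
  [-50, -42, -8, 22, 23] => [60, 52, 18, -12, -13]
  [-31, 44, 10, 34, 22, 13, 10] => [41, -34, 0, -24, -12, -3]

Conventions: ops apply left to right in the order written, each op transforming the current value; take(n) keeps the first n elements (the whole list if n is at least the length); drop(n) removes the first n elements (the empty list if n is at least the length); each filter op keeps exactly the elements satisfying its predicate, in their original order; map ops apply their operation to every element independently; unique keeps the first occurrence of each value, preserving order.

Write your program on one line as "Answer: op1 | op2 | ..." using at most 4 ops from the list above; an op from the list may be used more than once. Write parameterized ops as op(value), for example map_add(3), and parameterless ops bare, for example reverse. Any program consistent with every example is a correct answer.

map_add(-9) | map_add(-1) | unique | map_neg

Check, running the answer program on each example:
  [-49, -48, 46, 27, 4] -> [-58, -57, 37, 18, -5] -> [-59, -58, 36, 17, -6] -> [-59, -58, 36, 17, -6] -> [59, 58, -36, -17, 6]
  [38, 22, 50, 50, 23, 10, 33, -17] -> [29, 13, 41, 41, 14, 1, 24, -26] -> [28, 12, 40, 40, 13, 0, 23, -27] -> [28, 12, 40, 13, 0, 23, -27] -> [-28, -12, -40, -13, 0, -23, 27]
  [50, -21, -28, -49, 49] -> [41, -30, -37, -58, 40] -> [40, -31, -38, -59, 39] -> [40, -31, -38, -59, 39] -> [-40, 31, 38, 59, -39]
  [-50, -42, -8, 22, 23] -> [-59, -51, -17, 13, 14] -> [-60, -52, -18, 12, 13] -> [-60, -52, -18, 12, 13] -> [60, 52, 18, -12, -13]
  [-31, 44, 10, 34, 22, 13, 10] -> [-40, 35, 1, 25, 13, 4, 1] -> [-41, 34, 0, 24, 12, 3, 0] -> [-41, 34, 0, 24, 12, 3] -> [41, -34, 0, -24, -12, -3]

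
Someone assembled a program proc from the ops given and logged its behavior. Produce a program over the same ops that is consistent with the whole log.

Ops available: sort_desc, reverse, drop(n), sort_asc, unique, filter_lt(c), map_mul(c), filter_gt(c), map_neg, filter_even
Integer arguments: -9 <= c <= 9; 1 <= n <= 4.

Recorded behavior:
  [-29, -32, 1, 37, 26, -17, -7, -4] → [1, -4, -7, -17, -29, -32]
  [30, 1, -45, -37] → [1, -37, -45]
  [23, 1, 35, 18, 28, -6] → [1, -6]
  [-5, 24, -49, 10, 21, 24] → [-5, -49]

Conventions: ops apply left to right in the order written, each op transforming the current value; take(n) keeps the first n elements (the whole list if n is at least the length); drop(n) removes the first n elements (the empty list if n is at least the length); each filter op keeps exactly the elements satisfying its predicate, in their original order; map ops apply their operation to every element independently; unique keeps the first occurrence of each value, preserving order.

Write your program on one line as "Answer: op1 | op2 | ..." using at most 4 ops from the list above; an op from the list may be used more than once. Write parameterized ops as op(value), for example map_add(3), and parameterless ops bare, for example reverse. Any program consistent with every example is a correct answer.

sort_desc | unique | filter_lt(8)

Check, running the answer program on each example:
  [-29, -32, 1, 37, 26, -17, -7, -4] -> [37, 26, 1, -4, -7, -17, -29, -32] -> [37, 26, 1, -4, -7, -17, -29, -32] -> [1, -4, -7, -17, -29, -32]
  [30, 1, -45, -37] -> [30, 1, -37, -45] -> [30, 1, -37, -45] -> [1, -37, -45]
  [23, 1, 35, 18, 28, -6] -> [35, 28, 23, 18, 1, -6] -> [35, 28, 23, 18, 1, -6] -> [1, -6]
  [-5, 24, -49, 10, 21, 24] -> [24, 24, 21, 10, -5, -49] -> [24, 21, 10, -5, -49] -> [-5, -49]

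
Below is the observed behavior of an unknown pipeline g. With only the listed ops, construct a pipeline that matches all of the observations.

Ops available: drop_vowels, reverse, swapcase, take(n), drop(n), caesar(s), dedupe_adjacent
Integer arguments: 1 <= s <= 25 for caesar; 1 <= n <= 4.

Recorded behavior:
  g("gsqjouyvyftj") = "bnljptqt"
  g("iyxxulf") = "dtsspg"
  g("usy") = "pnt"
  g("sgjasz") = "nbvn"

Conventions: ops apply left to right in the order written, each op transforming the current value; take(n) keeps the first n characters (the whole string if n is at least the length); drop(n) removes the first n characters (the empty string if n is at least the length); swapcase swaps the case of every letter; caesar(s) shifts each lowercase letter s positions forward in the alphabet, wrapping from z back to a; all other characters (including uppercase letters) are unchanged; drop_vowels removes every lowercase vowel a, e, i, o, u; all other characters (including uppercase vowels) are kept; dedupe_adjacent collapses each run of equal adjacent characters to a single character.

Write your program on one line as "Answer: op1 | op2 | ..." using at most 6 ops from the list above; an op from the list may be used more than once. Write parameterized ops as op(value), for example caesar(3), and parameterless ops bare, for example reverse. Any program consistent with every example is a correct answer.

caesar(4) | reverse | caesar(17) | reverse | drop_vowels

Check, running the answer program on each example:
  "gsqjouyvyftj" -> "kwunsyczcjxn" -> "nxjczcysnuwk" -> "eoatqtpjelnb" -> "bnlejptqtaoe" -> "bnljptqt"
  "iyxxulf" -> "mcbbypj" -> "jpybbcm" -> "agpsstd" -> "dtsspga" -> "dtsspg"
  "usy" -> "ywc" -> "cwy" -> "tnp" -> "pnt" -> "pnt"
  "sgjasz" -> "wknewd" -> "dwenkw" -> "unvebn" -> "nbevnu" -> "nbvn"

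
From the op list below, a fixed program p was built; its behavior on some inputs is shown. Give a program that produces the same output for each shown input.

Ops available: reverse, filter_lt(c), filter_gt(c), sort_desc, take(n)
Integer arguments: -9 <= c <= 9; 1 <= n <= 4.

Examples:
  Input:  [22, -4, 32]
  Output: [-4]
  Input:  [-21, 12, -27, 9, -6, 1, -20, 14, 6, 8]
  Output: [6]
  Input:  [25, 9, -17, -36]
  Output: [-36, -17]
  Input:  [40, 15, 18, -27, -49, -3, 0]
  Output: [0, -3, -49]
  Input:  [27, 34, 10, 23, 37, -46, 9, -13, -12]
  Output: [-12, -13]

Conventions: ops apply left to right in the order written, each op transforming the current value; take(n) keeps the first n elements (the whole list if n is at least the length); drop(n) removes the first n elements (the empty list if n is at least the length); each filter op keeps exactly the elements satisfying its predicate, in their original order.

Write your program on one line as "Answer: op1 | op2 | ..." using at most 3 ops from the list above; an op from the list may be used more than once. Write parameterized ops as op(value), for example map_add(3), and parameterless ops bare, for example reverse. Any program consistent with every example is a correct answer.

reverse | take(3) | filter_lt(7)

Check, running the answer program on each example:
  [22, -4, 32] -> [32, -4, 22] -> [32, -4, 22] -> [-4]
  [-21, 12, -27, 9, -6, 1, -20, 14, 6, 8] -> [8, 6, 14, -20, 1, -6, 9, -27, 12, -21] -> [8, 6, 14] -> [6]
  [25, 9, -17, -36] -> [-36, -17, 9, 25] -> [-36, -17, 9] -> [-36, -17]
  [40, 15, 18, -27, -49, -3, 0] -> [0, -3, -49, -27, 18, 15, 40] -> [0, -3, -49] -> [0, -3, -49]
  [27, 34, 10, 23, 37, -46, 9, -13, -12] -> [-12, -13, 9, -46, 37, 23, 10, 34, 27] -> [-12, -13, 9] -> [-12, -13]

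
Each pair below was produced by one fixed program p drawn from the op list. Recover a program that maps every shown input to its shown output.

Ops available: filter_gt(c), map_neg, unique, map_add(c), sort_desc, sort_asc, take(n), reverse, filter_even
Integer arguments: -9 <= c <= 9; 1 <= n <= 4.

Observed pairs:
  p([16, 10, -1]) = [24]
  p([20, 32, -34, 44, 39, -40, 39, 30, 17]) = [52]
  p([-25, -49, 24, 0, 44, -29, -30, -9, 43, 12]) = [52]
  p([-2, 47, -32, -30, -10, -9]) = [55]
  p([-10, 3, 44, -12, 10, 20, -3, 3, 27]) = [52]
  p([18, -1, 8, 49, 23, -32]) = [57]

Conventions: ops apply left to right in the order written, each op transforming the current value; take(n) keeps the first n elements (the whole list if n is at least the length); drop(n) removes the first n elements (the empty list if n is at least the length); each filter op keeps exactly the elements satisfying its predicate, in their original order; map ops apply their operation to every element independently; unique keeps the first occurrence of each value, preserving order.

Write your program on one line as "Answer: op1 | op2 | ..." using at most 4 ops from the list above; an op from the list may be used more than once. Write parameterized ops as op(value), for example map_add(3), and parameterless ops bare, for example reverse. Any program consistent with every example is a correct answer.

sort_desc | take(2) | take(1) | map_add(8)

Check, running the answer program on each example:
  [16, 10, -1] -> [16, 10, -1] -> [16, 10] -> [16] -> [24]
  [20, 32, -34, 44, 39, -40, 39, 30, 17] -> [44, 39, 39, 32, 30, 20, 17, -34, -40] -> [44, 39] -> [44] -> [52]
  [-25, -49, 24, 0, 44, -29, -30, -9, 43, 12] -> [44, 43, 24, 12, 0, -9, -25, -29, -30, -49] -> [44, 43] -> [44] -> [52]
  [-2, 47, -32, -30, -10, -9] -> [47, -2, -9, -10, -30, -32] -> [47, -2] -> [47] -> [55]
  [-10, 3, 44, -12, 10, 20, -3, 3, 27] -> [44, 27, 20, 10, 3, 3, -3, -10, -12] -> [44, 27] -> [44] -> [52]
  [18, -1, 8, 49, 23, -32] -> [49, 23, 18, 8, -1, -32] -> [49, 23] -> [49] -> [57]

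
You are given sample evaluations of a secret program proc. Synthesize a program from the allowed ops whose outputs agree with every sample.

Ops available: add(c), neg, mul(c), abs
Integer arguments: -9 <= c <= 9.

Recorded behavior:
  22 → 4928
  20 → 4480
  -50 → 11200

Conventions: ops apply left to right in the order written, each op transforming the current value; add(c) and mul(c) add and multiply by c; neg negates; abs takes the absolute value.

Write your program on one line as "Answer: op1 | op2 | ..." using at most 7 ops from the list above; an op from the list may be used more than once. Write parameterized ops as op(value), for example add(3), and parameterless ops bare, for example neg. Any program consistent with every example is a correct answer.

mul(-4) | mul(7) | neg | abs | neg | mul(-8)

Check, running the answer program on each example:
  22 -> -88 -> -616 -> 616 -> 616 -> -616 -> 4928
  20 -> -80 -> -560 -> 560 -> 560 -> -560 -> 4480
  -50 -> 200 -> 1400 -> -1400 -> 1400 -> -1400 -> 11200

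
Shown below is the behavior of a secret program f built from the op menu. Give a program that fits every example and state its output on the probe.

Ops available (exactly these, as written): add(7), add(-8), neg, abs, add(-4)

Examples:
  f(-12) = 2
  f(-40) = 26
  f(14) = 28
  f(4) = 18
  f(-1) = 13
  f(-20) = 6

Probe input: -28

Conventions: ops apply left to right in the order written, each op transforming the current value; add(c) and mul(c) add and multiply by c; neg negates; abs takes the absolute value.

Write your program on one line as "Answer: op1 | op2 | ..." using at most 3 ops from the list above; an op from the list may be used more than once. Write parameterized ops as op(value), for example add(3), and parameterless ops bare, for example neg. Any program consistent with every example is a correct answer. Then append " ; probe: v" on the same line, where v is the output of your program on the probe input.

add(7) | add(7) | abs ; probe: 14

Check, running the answer program on each example:
  -12 -> -5 -> 2 -> 2
  -40 -> -33 -> -26 -> 26
  14 -> 21 -> 28 -> 28
  4 -> 11 -> 18 -> 18
  -1 -> 6 -> 13 -> 13
  -20 -> -13 -> -6 -> 6
  probe: -28 -> -21 -> -14 -> 14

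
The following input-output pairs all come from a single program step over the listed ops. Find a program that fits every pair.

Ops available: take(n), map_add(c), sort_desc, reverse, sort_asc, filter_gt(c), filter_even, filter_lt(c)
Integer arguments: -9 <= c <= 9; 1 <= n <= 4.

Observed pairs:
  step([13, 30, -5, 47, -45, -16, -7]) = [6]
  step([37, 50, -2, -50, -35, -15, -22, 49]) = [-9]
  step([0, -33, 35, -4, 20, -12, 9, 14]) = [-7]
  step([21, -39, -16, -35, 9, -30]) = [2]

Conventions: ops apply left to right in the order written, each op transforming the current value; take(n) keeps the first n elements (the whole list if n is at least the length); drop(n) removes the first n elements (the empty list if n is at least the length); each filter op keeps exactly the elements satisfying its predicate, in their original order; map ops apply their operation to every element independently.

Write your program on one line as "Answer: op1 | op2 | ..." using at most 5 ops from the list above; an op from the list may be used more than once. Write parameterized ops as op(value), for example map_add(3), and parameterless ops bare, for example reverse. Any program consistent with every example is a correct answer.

map_add(-2) | filter_gt(-5) | map_add(-5) | sort_asc | take(1)

Check, running the answer program on each example:
  [13, 30, -5, 47, -45, -16, -7] -> [11, 28, -7, 45, -47, -18, -9] -> [11, 28, 45] -> [6, 23, 40] -> [6, 23, 40] -> [6]
  [37, 50, -2, -50, -35, -15, -22, 49] -> [35, 48, -4, -52, -37, -17, -24, 47] -> [35, 48, -4, 47] -> [30, 43, -9, 42] -> [-9, 30, 42, 43] -> [-9]
  [0, -33, 35, -4, 20, -12, 9, 14] -> [-2, -35, 33, -6, 18, -14, 7, 12] -> [-2, 33, 18, 7, 12] -> [-7, 28, 13, 2, 7] -> [-7, 2, 7, 13, 28] -> [-7]
  [21, -39, -16, -35, 9, -30] -> [19, -41, -18, -37, 7, -32] -> [19, 7] -> [14, 2] -> [2, 14] -> [2]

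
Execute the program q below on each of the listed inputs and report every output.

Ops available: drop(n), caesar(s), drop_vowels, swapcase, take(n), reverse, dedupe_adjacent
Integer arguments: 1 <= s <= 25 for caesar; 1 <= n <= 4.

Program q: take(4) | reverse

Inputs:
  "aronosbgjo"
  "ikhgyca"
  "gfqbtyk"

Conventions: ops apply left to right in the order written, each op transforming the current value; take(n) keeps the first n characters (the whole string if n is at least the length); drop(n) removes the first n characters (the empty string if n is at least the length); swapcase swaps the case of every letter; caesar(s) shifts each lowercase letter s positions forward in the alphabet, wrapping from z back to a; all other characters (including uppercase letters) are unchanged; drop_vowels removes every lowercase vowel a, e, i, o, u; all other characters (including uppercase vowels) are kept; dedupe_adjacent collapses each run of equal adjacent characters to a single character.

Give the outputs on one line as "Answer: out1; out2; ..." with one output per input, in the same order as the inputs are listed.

Execution, op by op:
  "aronosbgjo" -> "aron" -> "nora"
  "ikhgyca" -> "ikhg" -> "ghki"
  "gfqbtyk" -> "gfqb" -> "bqfg"

"nora"; "ghki"; "bqfg"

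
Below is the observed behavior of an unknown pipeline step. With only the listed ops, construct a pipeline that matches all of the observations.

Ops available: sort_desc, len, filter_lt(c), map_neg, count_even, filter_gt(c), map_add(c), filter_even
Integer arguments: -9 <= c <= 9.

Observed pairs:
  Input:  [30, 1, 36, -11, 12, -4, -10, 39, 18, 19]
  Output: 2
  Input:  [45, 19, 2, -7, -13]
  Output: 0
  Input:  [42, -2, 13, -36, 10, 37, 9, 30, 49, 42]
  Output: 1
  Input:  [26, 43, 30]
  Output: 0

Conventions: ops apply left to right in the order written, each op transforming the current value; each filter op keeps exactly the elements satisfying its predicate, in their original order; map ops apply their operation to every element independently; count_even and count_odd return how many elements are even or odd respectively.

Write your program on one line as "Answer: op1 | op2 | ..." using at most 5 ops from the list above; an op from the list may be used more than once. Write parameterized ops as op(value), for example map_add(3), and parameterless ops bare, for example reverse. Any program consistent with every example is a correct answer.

filter_lt(-3) | map_neg | sort_desc | count_even

Check, running the answer program on each example:
  [30, 1, 36, -11, 12, -4, -10, 39, 18, 19] -> [-11, -4, -10] -> [11, 4, 10] -> [11, 10, 4] -> 2
  [45, 19, 2, -7, -13] -> [-7, -13] -> [7, 13] -> [13, 7] -> 0
  [42, -2, 13, -36, 10, 37, 9, 30, 49, 42] -> [-36] -> [36] -> [36] -> 1
  [26, 43, 30] -> [] -> [] -> [] -> 0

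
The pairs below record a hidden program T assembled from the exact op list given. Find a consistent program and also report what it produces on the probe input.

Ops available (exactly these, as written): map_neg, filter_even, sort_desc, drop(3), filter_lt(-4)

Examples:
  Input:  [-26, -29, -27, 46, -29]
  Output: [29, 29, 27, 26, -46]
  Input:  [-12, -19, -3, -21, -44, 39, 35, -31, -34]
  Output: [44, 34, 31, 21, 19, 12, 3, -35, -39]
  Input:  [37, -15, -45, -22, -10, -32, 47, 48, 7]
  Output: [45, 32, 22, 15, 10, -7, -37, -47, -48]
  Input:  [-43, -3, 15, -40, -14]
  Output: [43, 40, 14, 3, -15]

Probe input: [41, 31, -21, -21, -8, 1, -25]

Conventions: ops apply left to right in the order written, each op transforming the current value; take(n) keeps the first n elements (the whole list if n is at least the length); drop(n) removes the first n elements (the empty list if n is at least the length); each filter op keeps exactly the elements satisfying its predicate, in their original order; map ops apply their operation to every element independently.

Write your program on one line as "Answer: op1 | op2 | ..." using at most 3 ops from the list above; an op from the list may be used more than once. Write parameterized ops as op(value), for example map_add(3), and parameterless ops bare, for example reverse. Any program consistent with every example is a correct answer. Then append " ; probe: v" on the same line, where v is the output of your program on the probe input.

map_neg | sort_desc ; probe: [25, 21, 21, 8, -1, -31, -41]

Check, running the answer program on each example:
  [-26, -29, -27, 46, -29] -> [26, 29, 27, -46, 29] -> [29, 29, 27, 26, -46]
  [-12, -19, -3, -21, -44, 39, 35, -31, -34] -> [12, 19, 3, 21, 44, -39, -35, 31, 34] -> [44, 34, 31, 21, 19, 12, 3, -35, -39]
  [37, -15, -45, -22, -10, -32, 47, 48, 7] -> [-37, 15, 45, 22, 10, 32, -47, -48, -7] -> [45, 32, 22, 15, 10, -7, -37, -47, -48]
  [-43, -3, 15, -40, -14] -> [43, 3, -15, 40, 14] -> [43, 40, 14, 3, -15]
  probe: [41, 31, -21, -21, -8, 1, -25] -> [-41, -31, 21, 21, 8, -1, 25] -> [25, 21, 21, 8, -1, -31, -41]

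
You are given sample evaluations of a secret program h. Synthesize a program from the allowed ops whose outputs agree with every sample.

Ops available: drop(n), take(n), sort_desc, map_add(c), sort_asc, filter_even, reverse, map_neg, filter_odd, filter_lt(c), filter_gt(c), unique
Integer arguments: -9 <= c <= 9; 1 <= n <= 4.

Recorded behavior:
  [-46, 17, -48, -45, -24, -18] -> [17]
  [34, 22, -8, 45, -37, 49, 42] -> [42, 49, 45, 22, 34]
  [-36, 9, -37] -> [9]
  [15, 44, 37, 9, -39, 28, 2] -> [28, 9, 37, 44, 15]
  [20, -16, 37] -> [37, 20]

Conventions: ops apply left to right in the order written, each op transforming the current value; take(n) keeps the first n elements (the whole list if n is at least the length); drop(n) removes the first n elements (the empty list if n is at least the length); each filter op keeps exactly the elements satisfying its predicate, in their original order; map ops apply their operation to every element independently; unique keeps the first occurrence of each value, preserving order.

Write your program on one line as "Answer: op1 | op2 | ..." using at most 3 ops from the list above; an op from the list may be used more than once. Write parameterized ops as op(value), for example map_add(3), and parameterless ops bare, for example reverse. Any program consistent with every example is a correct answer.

filter_gt(7) | reverse

Check, running the answer program on each example:
  [-46, 17, -48, -45, -24, -18] -> [17] -> [17]
  [34, 22, -8, 45, -37, 49, 42] -> [34, 22, 45, 49, 42] -> [42, 49, 45, 22, 34]
  [-36, 9, -37] -> [9] -> [9]
  [15, 44, 37, 9, -39, 28, 2] -> [15, 44, 37, 9, 28] -> [28, 9, 37, 44, 15]
  [20, -16, 37] -> [20, 37] -> [37, 20]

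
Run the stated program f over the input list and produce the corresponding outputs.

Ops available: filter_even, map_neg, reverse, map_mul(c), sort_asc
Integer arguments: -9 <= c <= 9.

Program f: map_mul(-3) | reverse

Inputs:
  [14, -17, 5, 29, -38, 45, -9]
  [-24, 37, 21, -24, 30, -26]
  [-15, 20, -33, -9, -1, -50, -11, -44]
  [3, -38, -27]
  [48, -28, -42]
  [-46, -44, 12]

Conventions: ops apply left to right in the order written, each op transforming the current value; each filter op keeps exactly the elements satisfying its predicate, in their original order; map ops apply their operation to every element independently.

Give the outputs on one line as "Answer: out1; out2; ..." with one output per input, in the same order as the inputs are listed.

[27, -135, 114, -87, -15, 51, -42]; [78, -90, 72, -63, -111, 72]; [132, 33, 150, 3, 27, 99, -60, 45]; [81, 114, -9]; [126, 84, -144]; [-36, 132, 138]

Execution, op by op:
  [14, -17, 5, 29, -38, 45, -9] -> [-42, 51, -15, -87, 114, -135, 27] -> [27, -135, 114, -87, -15, 51, -42]
  [-24, 37, 21, -24, 30, -26] -> [72, -111, -63, 72, -90, 78] -> [78, -90, 72, -63, -111, 72]
  [-15, 20, -33, -9, -1, -50, -11, -44] -> [45, -60, 99, 27, 3, 150, 33, 132] -> [132, 33, 150, 3, 27, 99, -60, 45]
  [3, -38, -27] -> [-9, 114, 81] -> [81, 114, -9]
  [48, -28, -42] -> [-144, 84, 126] -> [126, 84, -144]
  [-46, -44, 12] -> [138, 132, -36] -> [-36, 132, 138]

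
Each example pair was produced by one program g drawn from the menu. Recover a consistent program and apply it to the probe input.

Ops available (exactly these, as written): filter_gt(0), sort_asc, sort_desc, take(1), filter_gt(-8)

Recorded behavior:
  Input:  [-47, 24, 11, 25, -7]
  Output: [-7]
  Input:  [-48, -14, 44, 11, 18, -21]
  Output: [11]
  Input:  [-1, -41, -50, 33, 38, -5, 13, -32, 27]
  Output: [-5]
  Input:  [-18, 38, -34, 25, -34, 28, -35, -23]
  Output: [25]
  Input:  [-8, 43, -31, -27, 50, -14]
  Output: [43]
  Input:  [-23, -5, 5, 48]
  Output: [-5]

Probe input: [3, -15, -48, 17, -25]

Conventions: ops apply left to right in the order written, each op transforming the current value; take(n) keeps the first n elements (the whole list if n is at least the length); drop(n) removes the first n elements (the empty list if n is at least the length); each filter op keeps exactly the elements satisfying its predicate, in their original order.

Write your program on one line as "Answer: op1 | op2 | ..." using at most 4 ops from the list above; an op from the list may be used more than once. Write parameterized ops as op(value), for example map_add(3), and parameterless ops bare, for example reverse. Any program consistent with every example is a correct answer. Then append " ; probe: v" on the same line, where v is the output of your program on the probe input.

sort_asc | filter_gt(-8) | take(1) ; probe: [3]

Check, running the answer program on each example:
  [-47, 24, 11, 25, -7] -> [-47, -7, 11, 24, 25] -> [-7, 11, 24, 25] -> [-7]
  [-48, -14, 44, 11, 18, -21] -> [-48, -21, -14, 11, 18, 44] -> [11, 18, 44] -> [11]
  [-1, -41, -50, 33, 38, -5, 13, -32, 27] -> [-50, -41, -32, -5, -1, 13, 27, 33, 38] -> [-5, -1, 13, 27, 33, 38] -> [-5]
  [-18, 38, -34, 25, -34, 28, -35, -23] -> [-35, -34, -34, -23, -18, 25, 28, 38] -> [25, 28, 38] -> [25]
  [-8, 43, -31, -27, 50, -14] -> [-31, -27, -14, -8, 43, 50] -> [43, 50] -> [43]
  [-23, -5, 5, 48] -> [-23, -5, 5, 48] -> [-5, 5, 48] -> [-5]
  probe: [3, -15, -48, 17, -25] -> [-48, -25, -15, 3, 17] -> [3, 17] -> [3]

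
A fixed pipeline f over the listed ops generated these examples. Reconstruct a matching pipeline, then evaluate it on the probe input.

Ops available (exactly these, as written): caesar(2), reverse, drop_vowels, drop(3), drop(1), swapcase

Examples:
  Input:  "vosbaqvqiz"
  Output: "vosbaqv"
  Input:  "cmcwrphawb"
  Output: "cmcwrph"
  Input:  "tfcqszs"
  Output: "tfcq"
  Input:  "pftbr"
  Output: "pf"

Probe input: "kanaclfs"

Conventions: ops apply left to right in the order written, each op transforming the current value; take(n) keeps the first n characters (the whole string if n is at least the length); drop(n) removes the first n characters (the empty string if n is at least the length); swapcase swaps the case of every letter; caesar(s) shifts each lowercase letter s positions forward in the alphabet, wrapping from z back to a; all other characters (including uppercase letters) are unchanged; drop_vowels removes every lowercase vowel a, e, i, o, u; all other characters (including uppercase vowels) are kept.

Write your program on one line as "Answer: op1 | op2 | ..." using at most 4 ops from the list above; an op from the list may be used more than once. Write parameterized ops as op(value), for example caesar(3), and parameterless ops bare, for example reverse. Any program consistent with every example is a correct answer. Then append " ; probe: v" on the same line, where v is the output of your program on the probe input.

reverse | drop(3) | reverse ; probe: "kanac"

Check, running the answer program on each example:
  "vosbaqvqiz" -> "ziqvqabsov" -> "vqabsov" -> "vosbaqv"
  "cmcwrphawb" -> "bwahprwcmc" -> "hprwcmc" -> "cmcwrph"
  "tfcqszs" -> "szsqcft" -> "qcft" -> "tfcq"
  "pftbr" -> "rbtfp" -> "fp" -> "pf"
  probe: "kanaclfs" -> "sflcanak" -> "canak" -> "kanac"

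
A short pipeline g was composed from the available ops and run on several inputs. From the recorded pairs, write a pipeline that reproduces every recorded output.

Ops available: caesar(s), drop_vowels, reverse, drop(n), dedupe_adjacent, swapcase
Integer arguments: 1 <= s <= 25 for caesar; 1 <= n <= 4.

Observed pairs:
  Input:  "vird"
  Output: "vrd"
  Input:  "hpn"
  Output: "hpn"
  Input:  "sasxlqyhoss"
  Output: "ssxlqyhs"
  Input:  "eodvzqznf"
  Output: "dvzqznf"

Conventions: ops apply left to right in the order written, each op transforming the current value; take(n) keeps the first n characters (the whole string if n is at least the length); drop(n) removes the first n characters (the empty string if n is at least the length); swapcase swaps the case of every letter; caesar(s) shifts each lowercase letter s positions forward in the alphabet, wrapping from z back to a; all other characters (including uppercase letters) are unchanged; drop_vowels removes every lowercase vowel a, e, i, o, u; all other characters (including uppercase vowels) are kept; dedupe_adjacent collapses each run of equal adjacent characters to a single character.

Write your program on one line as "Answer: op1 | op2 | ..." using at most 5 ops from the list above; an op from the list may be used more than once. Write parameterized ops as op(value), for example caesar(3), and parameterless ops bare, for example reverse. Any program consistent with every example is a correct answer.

dedupe_adjacent | reverse | drop_vowels | reverse

Check, running the answer program on each example:
  "vird" -> "vird" -> "driv" -> "drv" -> "vrd"
  "hpn" -> "hpn" -> "nph" -> "nph" -> "hpn"
  "sasxlqyhoss" -> "sasxlqyhos" -> "sohyqlxsas" -> "shyqlxss" -> "ssxlqyhs"
  "eodvzqznf" -> "eodvzqznf" -> "fnzqzvdoe" -> "fnzqzvd" -> "dvzqznf"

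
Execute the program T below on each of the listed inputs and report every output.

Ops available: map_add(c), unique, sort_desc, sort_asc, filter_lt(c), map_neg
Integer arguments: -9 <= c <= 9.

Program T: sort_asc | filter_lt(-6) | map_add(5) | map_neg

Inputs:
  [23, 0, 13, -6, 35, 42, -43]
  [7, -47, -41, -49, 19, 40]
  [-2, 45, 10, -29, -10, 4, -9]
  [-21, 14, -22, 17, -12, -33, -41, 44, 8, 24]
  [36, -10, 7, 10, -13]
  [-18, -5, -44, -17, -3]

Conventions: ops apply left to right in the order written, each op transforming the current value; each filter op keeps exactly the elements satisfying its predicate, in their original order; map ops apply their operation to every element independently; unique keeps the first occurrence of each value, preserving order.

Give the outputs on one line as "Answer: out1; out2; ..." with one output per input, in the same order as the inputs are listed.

Execution, op by op:
  [23, 0, 13, -6, 35, 42, -43] -> [-43, -6, 0, 13, 23, 35, 42] -> [-43] -> [-38] -> [38]
  [7, -47, -41, -49, 19, 40] -> [-49, -47, -41, 7, 19, 40] -> [-49, -47, -41] -> [-44, -42, -36] -> [44, 42, 36]
  [-2, 45, 10, -29, -10, 4, -9] -> [-29, -10, -9, -2, 4, 10, 45] -> [-29, -10, -9] -> [-24, -5, -4] -> [24, 5, 4]
  [-21, 14, -22, 17, -12, -33, -41, 44, 8, 24] -> [-41, -33, -22, -21, -12, 8, 14, 17, 24, 44] -> [-41, -33, -22, -21, -12] -> [-36, -28, -17, -16, -7] -> [36, 28, 17, 16, 7]
  [36, -10, 7, 10, -13] -> [-13, -10, 7, 10, 36] -> [-13, -10] -> [-8, -5] -> [8, 5]
  [-18, -5, -44, -17, -3] -> [-44, -18, -17, -5, -3] -> [-44, -18, -17] -> [-39, -13, -12] -> [39, 13, 12]

[38]; [44, 42, 36]; [24, 5, 4]; [36, 28, 17, 16, 7]; [8, 5]; [39, 13, 12]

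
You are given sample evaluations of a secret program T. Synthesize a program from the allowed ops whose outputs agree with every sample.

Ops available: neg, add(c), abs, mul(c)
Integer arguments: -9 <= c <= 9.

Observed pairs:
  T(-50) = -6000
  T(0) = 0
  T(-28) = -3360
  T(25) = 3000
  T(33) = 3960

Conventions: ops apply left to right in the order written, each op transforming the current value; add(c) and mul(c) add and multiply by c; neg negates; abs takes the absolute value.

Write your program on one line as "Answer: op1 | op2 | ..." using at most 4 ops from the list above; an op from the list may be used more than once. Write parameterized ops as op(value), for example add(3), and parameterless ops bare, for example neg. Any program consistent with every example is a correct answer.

mul(-5) | mul(-3) | mul(8)

Check, running the answer program on each example:
  -50 -> 250 -> -750 -> -6000
  0 -> 0 -> 0 -> 0
  -28 -> 140 -> -420 -> -3360
  25 -> -125 -> 375 -> 3000
  33 -> -165 -> 495 -> 3960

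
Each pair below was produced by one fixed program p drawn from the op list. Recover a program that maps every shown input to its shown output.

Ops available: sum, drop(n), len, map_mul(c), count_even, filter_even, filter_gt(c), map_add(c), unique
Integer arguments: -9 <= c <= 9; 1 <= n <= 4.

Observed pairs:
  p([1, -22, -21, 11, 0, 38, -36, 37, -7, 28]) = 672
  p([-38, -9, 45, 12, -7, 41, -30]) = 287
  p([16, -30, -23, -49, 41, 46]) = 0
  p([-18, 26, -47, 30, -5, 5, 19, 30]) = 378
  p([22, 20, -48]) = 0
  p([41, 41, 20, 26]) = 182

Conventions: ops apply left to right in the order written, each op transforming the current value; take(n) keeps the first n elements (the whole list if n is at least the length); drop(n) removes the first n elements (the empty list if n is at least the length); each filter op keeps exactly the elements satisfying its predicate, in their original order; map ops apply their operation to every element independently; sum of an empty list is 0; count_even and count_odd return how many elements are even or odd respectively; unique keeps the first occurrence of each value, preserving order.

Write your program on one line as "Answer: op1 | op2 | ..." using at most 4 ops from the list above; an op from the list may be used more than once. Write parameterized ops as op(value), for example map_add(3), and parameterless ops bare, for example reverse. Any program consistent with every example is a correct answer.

filter_gt(-8) | map_mul(7) | drop(3) | sum

Check, running the answer program on each example:
  [1, -22, -21, 11, 0, 38, -36, 37, -7, 28] -> [1, 11, 0, 38, 37, -7, 28] -> [7, 77, 0, 266, 259, -49, 196] -> [266, 259, -49, 196] -> 672
  [-38, -9, 45, 12, -7, 41, -30] -> [45, 12, -7, 41] -> [315, 84, -49, 287] -> [287] -> 287
  [16, -30, -23, -49, 41, 46] -> [16, 41, 46] -> [112, 287, 322] -> [] -> 0
  [-18, 26, -47, 30, -5, 5, 19, 30] -> [26, 30, -5, 5, 19, 30] -> [182, 210, -35, 35, 133, 210] -> [35, 133, 210] -> 378
  [22, 20, -48] -> [22, 20] -> [154, 140] -> [] -> 0
  [41, 41, 20, 26] -> [41, 41, 20, 26] -> [287, 287, 140, 182] -> [182] -> 182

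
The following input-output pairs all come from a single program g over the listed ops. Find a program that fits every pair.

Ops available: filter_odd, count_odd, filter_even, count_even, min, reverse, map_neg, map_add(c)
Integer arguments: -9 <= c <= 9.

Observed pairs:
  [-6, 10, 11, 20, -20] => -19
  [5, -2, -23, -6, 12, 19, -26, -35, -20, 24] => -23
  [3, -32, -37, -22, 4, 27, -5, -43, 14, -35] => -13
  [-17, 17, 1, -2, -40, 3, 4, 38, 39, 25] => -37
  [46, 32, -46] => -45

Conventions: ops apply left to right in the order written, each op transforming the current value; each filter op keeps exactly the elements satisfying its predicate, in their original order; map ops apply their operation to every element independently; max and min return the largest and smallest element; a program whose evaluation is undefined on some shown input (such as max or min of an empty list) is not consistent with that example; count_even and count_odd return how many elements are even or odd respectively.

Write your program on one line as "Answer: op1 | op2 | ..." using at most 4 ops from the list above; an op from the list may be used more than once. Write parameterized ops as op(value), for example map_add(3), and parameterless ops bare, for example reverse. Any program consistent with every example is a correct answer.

map_add(-1) | map_neg | filter_odd | min

Check, running the answer program on each example:
  [-6, 10, 11, 20, -20] -> [-7, 9, 10, 19, -21] -> [7, -9, -10, -19, 21] -> [7, -9, -19, 21] -> -19
  [5, -2, -23, -6, 12, 19, -26, -35, -20, 24] -> [4, -3, -24, -7, 11, 18, -27, -36, -21, 23] -> [-4, 3, 24, 7, -11, -18, 27, 36, 21, -23] -> [3, 7, -11, 27, 21, -23] -> -23
  [3, -32, -37, -22, 4, 27, -5, -43, 14, -35] -> [2, -33, -38, -23, 3, 26, -6, -44, 13, -36] -> [-2, 33, 38, 23, -3, -26, 6, 44, -13, 36] -> [33, 23, -3, -13] -> -13
  [-17, 17, 1, -2, -40, 3, 4, 38, 39, 25] -> [-18, 16, 0, -3, -41, 2, 3, 37, 38, 24] -> [18, -16, 0, 3, 41, -2, -3, -37, -38, -24] -> [3, 41, -3, -37] -> -37
  [46, 32, -46] -> [45, 31, -47] -> [-45, -31, 47] -> [-45, -31, 47] -> -45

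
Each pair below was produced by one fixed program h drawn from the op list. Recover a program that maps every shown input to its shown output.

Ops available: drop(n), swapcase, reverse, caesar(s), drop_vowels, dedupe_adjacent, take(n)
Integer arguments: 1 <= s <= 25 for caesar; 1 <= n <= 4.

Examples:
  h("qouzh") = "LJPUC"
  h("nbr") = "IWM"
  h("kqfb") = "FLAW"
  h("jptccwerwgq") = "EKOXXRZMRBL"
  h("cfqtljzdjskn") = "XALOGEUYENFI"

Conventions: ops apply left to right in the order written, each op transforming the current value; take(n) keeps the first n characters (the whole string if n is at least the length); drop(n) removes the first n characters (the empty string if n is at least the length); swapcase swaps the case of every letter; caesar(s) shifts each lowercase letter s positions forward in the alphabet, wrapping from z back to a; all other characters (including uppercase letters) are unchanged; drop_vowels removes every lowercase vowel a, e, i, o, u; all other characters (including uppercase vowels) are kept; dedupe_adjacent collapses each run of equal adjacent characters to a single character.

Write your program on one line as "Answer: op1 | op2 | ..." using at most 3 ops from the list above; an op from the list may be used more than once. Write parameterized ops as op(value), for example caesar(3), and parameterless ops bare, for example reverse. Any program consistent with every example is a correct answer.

caesar(21) | swapcase

Check, running the answer program on each example:
  "qouzh" -> "ljpuc" -> "LJPUC"
  "nbr" -> "iwm" -> "IWM"
  "kqfb" -> "flaw" -> "FLAW"
  "jptccwerwgq" -> "ekoxxrzmrbl" -> "EKOXXRZMRBL"
  "cfqtljzdjskn" -> "xalogeuyenfi" -> "XALOGEUYENFI"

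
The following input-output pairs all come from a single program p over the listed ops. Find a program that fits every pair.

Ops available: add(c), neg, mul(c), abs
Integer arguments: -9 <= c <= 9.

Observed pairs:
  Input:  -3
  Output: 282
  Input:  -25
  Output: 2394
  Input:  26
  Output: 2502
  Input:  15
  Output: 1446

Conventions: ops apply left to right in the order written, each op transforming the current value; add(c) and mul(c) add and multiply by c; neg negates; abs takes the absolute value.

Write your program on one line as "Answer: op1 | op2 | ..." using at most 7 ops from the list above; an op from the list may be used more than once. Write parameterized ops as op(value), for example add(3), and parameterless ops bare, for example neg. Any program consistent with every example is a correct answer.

mul(-4) | mul(-6) | mul(-2) | add(-3) | abs | mul(2)

Check, running the answer program on each example:
  -3 -> 12 -> -72 -> 144 -> 141 -> 141 -> 282
  -25 -> 100 -> -600 -> 1200 -> 1197 -> 1197 -> 2394
  26 -> -104 -> 624 -> -1248 -> -1251 -> 1251 -> 2502
  15 -> -60 -> 360 -> -720 -> -723 -> 723 -> 1446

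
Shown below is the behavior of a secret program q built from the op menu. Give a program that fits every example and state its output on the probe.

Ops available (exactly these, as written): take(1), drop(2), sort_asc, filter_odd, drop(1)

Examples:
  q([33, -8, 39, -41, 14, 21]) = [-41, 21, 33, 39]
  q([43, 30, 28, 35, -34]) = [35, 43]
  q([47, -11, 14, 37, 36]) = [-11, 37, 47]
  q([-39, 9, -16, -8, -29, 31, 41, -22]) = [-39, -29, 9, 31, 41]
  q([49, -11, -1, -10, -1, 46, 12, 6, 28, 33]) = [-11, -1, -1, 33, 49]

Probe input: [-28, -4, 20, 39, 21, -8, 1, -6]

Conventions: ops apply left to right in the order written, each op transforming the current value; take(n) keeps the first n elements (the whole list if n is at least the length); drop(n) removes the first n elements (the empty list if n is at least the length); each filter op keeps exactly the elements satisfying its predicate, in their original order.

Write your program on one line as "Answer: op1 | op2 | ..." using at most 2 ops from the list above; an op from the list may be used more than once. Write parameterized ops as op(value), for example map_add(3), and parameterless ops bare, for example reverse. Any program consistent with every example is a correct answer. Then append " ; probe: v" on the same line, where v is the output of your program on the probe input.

sort_asc | filter_odd ; probe: [1, 21, 39]

Check, running the answer program on each example:
  [33, -8, 39, -41, 14, 21] -> [-41, -8, 14, 21, 33, 39] -> [-41, 21, 33, 39]
  [43, 30, 28, 35, -34] -> [-34, 28, 30, 35, 43] -> [35, 43]
  [47, -11, 14, 37, 36] -> [-11, 14, 36, 37, 47] -> [-11, 37, 47]
  [-39, 9, -16, -8, -29, 31, 41, -22] -> [-39, -29, -22, -16, -8, 9, 31, 41] -> [-39, -29, 9, 31, 41]
  [49, -11, -1, -10, -1, 46, 12, 6, 28, 33] -> [-11, -10, -1, -1, 6, 12, 28, 33, 46, 49] -> [-11, -1, -1, 33, 49]
  probe: [-28, -4, 20, 39, 21, -8, 1, -6] -> [-28, -8, -6, -4, 1, 20, 21, 39] -> [1, 21, 39]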